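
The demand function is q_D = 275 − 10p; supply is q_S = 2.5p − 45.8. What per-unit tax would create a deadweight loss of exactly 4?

In inverse form: demand p = 27.5 − 0.1q, supply p = 18.32 + 0.4q.
Competitive equilibrium: 27.5 − 0.1q = 18.32 + 0.4q → q* = 18.36, p* = 25.664.
A tax t gives Δq = t/0.5 and wedge t, so DWL = t²/1.
t²/1 = 4 → t² = 4 → t = 2.

2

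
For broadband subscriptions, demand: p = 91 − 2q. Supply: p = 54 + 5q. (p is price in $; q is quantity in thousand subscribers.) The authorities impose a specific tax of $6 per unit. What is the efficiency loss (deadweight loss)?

$2.57 thousand

Competitive equilibrium: 91 − 2q = 54 + 5q → q* = 5.2857, p* = 80.4286.
With the tax, the buyer price exceeds the seller price by 6: (91 − 2q) − (54 + 5q) = 6 → q' = 4.4286.
Δq = 5.2857 − 4.4286 = 0.8571; the wedge equals the tax, 6.
Welfare loss = ½ × 0.8571 × 6 = $2.57 thousand.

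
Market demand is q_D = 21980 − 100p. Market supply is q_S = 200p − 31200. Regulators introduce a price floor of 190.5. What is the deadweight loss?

In inverse form: demand p = 219.8 − 0.01q, supply p = 156 + 0.005q.
Competitive equilibrium: 219.8 − 0.01q = 156 + 0.005q → q* = 4253.3333, p* = 177.2667.
At the floor p = 190.5, quantity demanded = (219.8 − 190.5)/0.01 = 2930.
Sellers' marginal cost at q' = 2930: 156 + 0.005·2930 = 170.65.
Δq = 4253.3333 − 2930 = 1323.3333; wedge = 190.5 − 170.65 = 19.85.
The triangle = ½ × 1323.3333 × 19.85 = 13134.08.

13134.08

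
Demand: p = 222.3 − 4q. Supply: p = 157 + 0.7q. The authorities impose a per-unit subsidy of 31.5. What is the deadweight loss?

105.56

Competitive equilibrium: 222.3 − 4q = 157 + 0.7q → q* = 13.8936, p* = 166.7255.
The subsidy lowers effective supply by 31.5: p = 125.5 + 0.7q.
New quantity: 222.3 − 4q = 125.5 + 0.7q → q' = 20.5957.
Overproduction Δq = 20.5957 − 13.8936 = 6.7021; wedge = subsidy = 31.5.
Welfare loss = ½ × 6.7021 × 31.5 = 105.56.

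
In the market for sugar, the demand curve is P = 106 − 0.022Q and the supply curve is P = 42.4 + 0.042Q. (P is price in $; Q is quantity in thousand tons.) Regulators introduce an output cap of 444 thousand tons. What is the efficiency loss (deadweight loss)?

Competitive equilibrium: 106 − 0.022Q = 42.4 + 0.042Q → Q* = 993.75, P* = 84.1375.
At Q = 444: demand price = 106 − 0.022·444 = 96.232; supply price = 42.4 + 0.042·444 = 61.048.
ΔQ = 993.75 − 444 = 549.75; wedge = 96.232 − 61.048 = 35.184.
The triangle = ½ × 549.75 × 35.184 = $9671.202 thousand.

$9671.202 thousand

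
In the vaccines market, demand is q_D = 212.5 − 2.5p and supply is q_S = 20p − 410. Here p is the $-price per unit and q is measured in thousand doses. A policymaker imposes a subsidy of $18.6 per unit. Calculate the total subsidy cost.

$3434.80 thousand

In inverse form: demand p = 85 − 0.4q, supply p = 20.5 + 0.05q.
Competitive equilibrium: 85 − 0.4q = 20.5 + 0.05q → q* = 143.3333, p* = 27.6667.
The subsidy lowers effective supply by 18.6: p = 1.9 + 0.05q.
New quantity: 85 − 0.4q = 1.9 + 0.05q → q' = 184.6667.
Total subsidy cost = 18.6 × 184.6667 = $3434.80 thousand.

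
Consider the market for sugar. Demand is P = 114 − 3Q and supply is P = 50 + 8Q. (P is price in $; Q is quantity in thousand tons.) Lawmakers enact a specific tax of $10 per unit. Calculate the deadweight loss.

$4.55 thousand

Competitive equilibrium: 114 − 3Q = 50 + 8Q → Q* = 5.8182, P* = 96.5455.
With the tax, the buyer price exceeds the seller price by 10: (114 − 3Q) − (50 + 8Q) = 10 → Q' = 4.9091.
ΔQ = 5.8182 − 4.9091 = 0.9091; the wedge equals the tax, 10.
Welfare loss = ½ × 0.9091 × 10 = $4.55 thousand.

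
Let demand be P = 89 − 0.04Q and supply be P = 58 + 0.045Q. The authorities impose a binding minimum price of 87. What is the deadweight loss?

4209.19

Competitive equilibrium: 89 − 0.04Q = 58 + 0.045Q → Q* = 364.7059, P* = 74.4118.
At the floor P = 87, quantity demanded = (89 − 87)/0.04 = 50.
Sellers' marginal cost at Q' = 50: 58 + 0.045·50 = 60.25.
ΔQ = 364.7059 − 50 = 314.7059; wedge = 87 − 60.25 = 26.75.
The triangle = ½ × 314.7059 × 26.75 = 4209.19.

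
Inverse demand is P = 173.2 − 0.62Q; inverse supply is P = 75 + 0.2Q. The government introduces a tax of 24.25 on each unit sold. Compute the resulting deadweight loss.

358.57

Competitive equilibrium: 173.2 − 0.62Q = 75 + 0.2Q → Q* = 119.7561, P* = 98.95122.
With the tax, the buyer price exceeds the seller price by 24.25: (173.2 − 0.62Q) − (75 + 0.2Q) = 24.25 → Q' = 90.18293.
ΔQ = 119.7561 − 90.18293 = 29.57317; the wedge equals the tax, 24.25.
Deadweight loss = ½ × 29.57317 × 24.25 = 358.57.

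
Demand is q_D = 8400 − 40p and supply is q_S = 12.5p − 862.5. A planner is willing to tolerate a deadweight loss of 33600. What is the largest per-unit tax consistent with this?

In inverse form: demand p = 210 − 0.025q, supply p = 69 + 0.08q.
Competitive equilibrium: 210 − 0.025q = 69 + 0.08q → q* = 1342.8571, p* = 176.4286.
A tax t gives Δq = t/0.105 and wedge t, so DWL = t²/0.21.
t²/0.21 = 33600 → t² = 7056 → t = 84.

84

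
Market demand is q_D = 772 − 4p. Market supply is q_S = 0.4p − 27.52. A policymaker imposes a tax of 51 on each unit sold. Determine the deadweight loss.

In inverse form: demand p = 193 − 0.25q, supply p = 68.8 + 2.5q.
Competitive equilibrium: 193 − 0.25q = 68.8 + 2.5q → q* = 45.1636, p* = 181.7091.
With the tax, the buyer price exceeds the seller price by 51: (193 − 0.25q) − (68.8 + 2.5q) = 51 → q' = 26.6182.
Δq = 45.1636 − 26.6182 = 18.5454; the wedge equals the tax, 51.
DWL = ½ × 18.5454 × 51 = 472.91.

472.91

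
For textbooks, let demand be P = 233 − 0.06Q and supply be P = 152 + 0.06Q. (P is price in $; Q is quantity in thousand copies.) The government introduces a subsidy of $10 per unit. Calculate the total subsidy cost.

Competitive equilibrium: 233 − 0.06Q = 152 + 0.06Q → Q* = 675, P* = 192.5.
The subsidy lowers effective supply by 10: P = 142 + 0.06Q.
New quantity: 233 − 0.06Q = 142 + 0.06Q → Q' = 758.3333.
Total subsidy cost = 10 × 758.3333 = $7583.33 thousand.

$7583.33 thousand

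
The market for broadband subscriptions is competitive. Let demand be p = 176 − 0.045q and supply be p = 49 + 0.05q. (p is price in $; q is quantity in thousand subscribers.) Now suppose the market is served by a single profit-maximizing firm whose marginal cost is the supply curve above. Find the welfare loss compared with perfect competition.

Competitive equilibrium: 176 − 0.045q = 49 + 0.05q → q* = 1336.84211, p* = 115.84211.
Marginal revenue: MR = 176 − 0.09q. Set MR = MC: 176 − 0.09q = 49 + 0.05q → q_m = 907.14286.
Price p_m = 176 − 0.045·907.14286 = 135.17857; MC(q_m) = 49 + 0.05·907.14286 = 94.35714.
Competitive q* = 1336.84211, so Δq = 429.69925; wedge = 135.17857 − 94.35714 = 40.82143.
Welfare loss = ½ × 429.69925 × 40.82143 = $8770.47 thousand.

$8770.47 thousand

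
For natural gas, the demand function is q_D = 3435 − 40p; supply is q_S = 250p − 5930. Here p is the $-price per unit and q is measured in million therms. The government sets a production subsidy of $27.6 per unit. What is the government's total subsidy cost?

$85422 million

In inverse form: demand p = 85.875 − 0.025q, supply p = 23.72 + 0.004q.
Competitive equilibrium: 85.875 − 0.025q = 23.72 + 0.004q → q* = 2143.2759, p* = 32.2931.
The subsidy lowers effective supply by 27.6: p = 0.004q − 3.88.
New quantity: 85.875 − 0.025q = 0.004q − 3.88 → q' = 3095.
Total subsidy cost = 27.6 × 3095 = $85422 million.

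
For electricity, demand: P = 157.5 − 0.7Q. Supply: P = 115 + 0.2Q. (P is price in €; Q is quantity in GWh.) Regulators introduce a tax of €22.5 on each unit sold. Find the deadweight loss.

Competitive equilibrium: 157.5 − 0.7Q = 115 + 0.2Q → Q* = 47.2222, P* = 124.4444.
With the tax, the buyer price exceeds the seller price by 22.5: (157.5 − 0.7Q) − (115 + 0.2Q) = 22.5 → Q' = 22.2222.
ΔQ = 47.2222 − 22.2222 = 25; the wedge equals the tax, 22.5.
Welfare loss = ½ × 25 × 22.5 = €281.25.

€281.25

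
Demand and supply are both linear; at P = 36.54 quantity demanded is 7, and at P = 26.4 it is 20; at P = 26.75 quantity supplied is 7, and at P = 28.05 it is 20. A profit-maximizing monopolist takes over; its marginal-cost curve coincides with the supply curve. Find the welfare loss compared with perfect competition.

Demand slope = (26.4 − 36.54)/(20 − 7) = −0.78, so P = 42 − 0.78Q.
Supply slope = (28.05 − 26.75)/(20 − 7) = 0.1, so P = 26.05 + 0.1Q.
Competitive equilibrium: 42 − 0.78Q = 26.05 + 0.1Q → Q* = 18.125, P* = 27.8625.
Marginal revenue: MR = 42 − 1.56Q. Set MR = MC: 42 − 1.56Q = 26.05 + 0.1Q → Q_m = 9.6084.
Price P_m = 42 − 0.78·9.6084 = 34.5054; MC(Q_m) = 26.05 + 0.1·9.6084 = 27.0108.
Competitive Q* = 18.125, so ΔQ = 8.5166; wedge = 34.5054 − 27.0108 = 7.4946.
Deadweight loss = ½ × 8.5166 × 7.4946 = 31.91.

31.91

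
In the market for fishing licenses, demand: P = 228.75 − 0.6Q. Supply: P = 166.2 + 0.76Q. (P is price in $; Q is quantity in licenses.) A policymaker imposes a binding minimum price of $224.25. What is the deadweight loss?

$1007.55

Competitive equilibrium: 228.75 − 0.6Q = 166.2 + 0.76Q → Q* = 45.99265, P* = 201.15441.
At the floor P = 224.25, quantity demanded = (228.75 − 224.25)/0.6 = 7.5.
Sellers' marginal cost at Q' = 7.5: 166.2 + 0.76·7.5 = 171.9.
ΔQ = 45.99265 − 7.5 = 38.49265; wedge = 224.25 − 171.9 = 52.35.
The triangle = ½ × 38.49265 × 52.35 = $1007.55.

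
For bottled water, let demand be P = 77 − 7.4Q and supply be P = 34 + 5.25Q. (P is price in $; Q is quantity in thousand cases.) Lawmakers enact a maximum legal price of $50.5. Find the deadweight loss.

Competitive equilibrium: 77 − 7.4Q = 34 + 5.25Q → Q* = 3.3992, P* = 51.8458.
At the ceiling P = 50.5, quantity supplied = (50.5 − 34)/5.25 = 3.1429.
Willingness to pay at Q' = 3.1429: 77 − 7.4·3.1429 = 53.7425.
ΔQ = 3.3992 − 3.1429 = 0.2563; wedge = 53.7425 − 50.5 = 3.2425.
Deadweight loss = ½ × 0.2563 × 3.2425 = $0.42 thousand.

$0.42 thousand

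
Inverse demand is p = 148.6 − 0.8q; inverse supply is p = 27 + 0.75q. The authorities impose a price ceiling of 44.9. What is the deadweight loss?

Competitive equilibrium: 148.6 − 0.8q = 27 + 0.75q → q* = 78.451613, p* = 85.83871.
At the ceiling p = 44.9, quantity supplied = (44.9 − 27)/0.75 = 23.866667.
Willingness to pay at q' = 23.866667: 148.6 − 0.8·23.866667 = 129.506666.
Δq = 78.451613 − 23.866667 = 54.584946; wedge = 129.506666 − 44.9 = 84.606666.
Deadweight loss = ½ × 54.584946 × 84.606666 = 2309.13.

2309.13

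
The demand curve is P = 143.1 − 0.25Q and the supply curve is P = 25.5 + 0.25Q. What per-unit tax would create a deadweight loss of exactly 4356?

Competitive equilibrium: 143.1 − 0.25Q = 25.5 + 0.25Q → Q* = 235.2, P* = 84.3.
A tax t gives ΔQ = t/0.5 and wedge t, so DWL = t²/1.
t²/1 = 4356 → t² = 4356 → t = 66.

66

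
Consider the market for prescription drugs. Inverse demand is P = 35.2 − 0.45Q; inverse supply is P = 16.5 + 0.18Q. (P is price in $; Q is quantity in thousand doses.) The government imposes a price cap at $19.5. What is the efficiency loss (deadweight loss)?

Competitive equilibrium: 35.2 − 0.45Q = 16.5 + 0.18Q → Q* = 29.68254, P* = 21.84286.
At the ceiling P = 19.5, quantity supplied = (19.5 − 16.5)/0.18 = 16.66667.
Willingness to pay at Q' = 16.66667: 35.2 − 0.45·16.66667 = 27.7.
ΔQ = 29.68254 − 16.66667 = 13.01587; wedge = 27.7 − 19.5 = 8.2.
Welfare loss = ½ × 13.01587 × 8.2 = $53.37 thousand.

$53.37 thousand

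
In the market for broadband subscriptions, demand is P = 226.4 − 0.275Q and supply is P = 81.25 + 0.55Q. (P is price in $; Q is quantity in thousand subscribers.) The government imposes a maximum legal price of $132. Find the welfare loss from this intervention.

$2887.55 thousand

Competitive equilibrium: 226.4 − 0.275Q = 81.25 + 0.55Q → Q* = 175.9394, P* = 178.0167.
At the ceiling P = 132, quantity supplied = (132 − 81.25)/0.55 = 92.2727.
Willingness to pay at Q' = 92.2727: 226.4 − 0.275·92.2727 = 201.025.
ΔQ = 175.9394 − 92.2727 = 83.6667; wedge = 201.025 − 132 = 69.025.
The triangle = ½ × 83.6667 × 69.025 = $2887.55 thousand.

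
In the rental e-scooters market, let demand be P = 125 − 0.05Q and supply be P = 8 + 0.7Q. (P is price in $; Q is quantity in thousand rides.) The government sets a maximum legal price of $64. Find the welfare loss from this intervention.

Competitive equilibrium: 125 − 0.05Q = 8 + 0.7Q → Q* = 156, P* = 117.2.
At the ceiling P = 64, quantity supplied = (64 − 8)/0.7 = 80.
Willingness to pay at Q' = 80: 125 − 0.05·80 = 121.
ΔQ = 156 − 80 = 76; wedge = 121 − 64 = 57.
Deadweight loss = ½ × 76 × 57 = $2166 thousand.

$2166 thousand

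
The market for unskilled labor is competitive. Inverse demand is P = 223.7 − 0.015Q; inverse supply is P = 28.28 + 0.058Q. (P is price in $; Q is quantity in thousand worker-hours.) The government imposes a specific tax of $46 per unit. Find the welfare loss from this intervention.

Competitive equilibrium: 223.7 − 0.015Q = 28.28 + 0.058Q → Q* = 2676.9863, P* = 183.5452.
With the tax, the buyer price exceeds the seller price by 46: (223.7 − 0.015Q) − (28.28 + 0.058Q) = 46 → Q' = 2046.8493.
ΔQ = 2676.9863 − 2046.8493 = 630.137; the wedge equals the tax, 46.
DWL = ½ × 630.137 × 46 = $14493.15 thousand.

$14493.15 thousand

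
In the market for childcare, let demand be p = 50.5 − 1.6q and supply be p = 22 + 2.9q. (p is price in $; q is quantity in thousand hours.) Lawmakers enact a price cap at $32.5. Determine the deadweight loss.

$16.56 thousand

Competitive equilibrium: 50.5 − 1.6q = 22 + 2.9q → q* = 6.3333, p* = 40.3667.
At the ceiling p = 32.5, quantity supplied = (32.5 − 22)/2.9 = 3.6207.
Willingness to pay at q' = 3.6207: 50.5 − 1.6·3.6207 = 44.7069.
Δq = 6.3333 − 3.6207 = 2.7126; wedge = 44.7069 − 32.5 = 12.2069.
DWL = ½ × 2.7126 × 12.2069 = $16.56 thousand.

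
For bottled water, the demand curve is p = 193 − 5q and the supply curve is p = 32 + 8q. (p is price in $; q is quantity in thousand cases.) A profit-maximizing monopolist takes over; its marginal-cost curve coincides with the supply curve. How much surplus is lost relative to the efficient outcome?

$76.93 thousand

Competitive equilibrium: 193 − 5q = 32 + 8q → q* = 12.3846, p* = 131.0769.
Marginal revenue: MR = 193 − 10q. Set MR = MC: 193 − 10q = 32 + 8q → q_m = 8.9444.
Price p_m = 193 − 5·8.9444 = 148.278; MC(q_m) = 32 + 8·8.9444 = 103.5552.
Competitive q* = 12.3846, so Δq = 3.4402; wedge = 148.278 − 103.5552 = 44.7228.
The triangle = ½ × 3.4402 × 44.7228 = $76.93 thousand.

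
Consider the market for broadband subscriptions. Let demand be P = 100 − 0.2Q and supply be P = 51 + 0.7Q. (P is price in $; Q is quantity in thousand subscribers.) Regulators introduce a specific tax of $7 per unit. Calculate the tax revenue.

Competitive equilibrium: 100 − 0.2Q = 51 + 0.7Q → Q* = 54.4444, P* = 89.1111.
With the tax, the buyer price exceeds the seller price by 7: (100 − 0.2Q) − (51 + 0.7Q) = 7 → Q' = 46.6667.
Tax revenue = 7 × 46.6667 = $326.67 thousand.

$326.67 thousand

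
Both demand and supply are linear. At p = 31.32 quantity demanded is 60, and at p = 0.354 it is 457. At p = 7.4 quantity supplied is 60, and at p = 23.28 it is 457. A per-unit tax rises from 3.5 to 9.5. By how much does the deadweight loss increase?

Demand slope = (0.354 − 31.32)/(457 − 60) = −0.078, so p = 36 − 0.078q.
Supply slope = (23.28 − 7.4)/(457 − 60) = 0.04, so p = 5 + 0.04q.
Competitive equilibrium: 36 − 0.078q = 5 + 0.04q → q* = 262.7119, p* = 15.5085.
For a per-unit tax t: Δq = t/0.118, so DWL = ½·t·(t/0.118) = t²/0.236.
At t = 3.5: DWL = 51.907. At t = 9.5: DWL = 382.415.
Increase = 382.415 − 51.907 = 330.51.

330.51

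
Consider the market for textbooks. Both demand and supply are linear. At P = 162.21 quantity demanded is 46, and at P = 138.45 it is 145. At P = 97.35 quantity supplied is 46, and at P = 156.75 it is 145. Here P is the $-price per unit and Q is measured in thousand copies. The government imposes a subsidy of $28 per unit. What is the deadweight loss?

Demand slope = (138.45 − 162.21)/(145 − 46) = −0.24, so P = 173.25 − 0.24Q.
Supply slope = (156.75 − 97.35)/(145 − 46) = 0.6, so P = 69.75 + 0.6Q.
Competitive equilibrium: 173.25 − 0.24Q = 69.75 + 0.6Q → Q* = 123.2143, P* = 143.6786.
The subsidy lowers effective supply by 28: P = 41.75 + 0.6Q.
New quantity: 173.25 − 0.24Q = 41.75 + 0.6Q → Q' = 156.5476.
Overproduction ΔQ = 156.5476 − 123.2143 = 33.3333; wedge = subsidy = 28.
Welfare loss = ½ × 33.3333 × 28 = $466.67 thousand.

$466.67 thousand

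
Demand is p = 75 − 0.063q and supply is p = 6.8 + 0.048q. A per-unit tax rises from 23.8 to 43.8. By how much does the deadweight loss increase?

6090.09

Competitive equilibrium: 75 − 0.063q = 6.8 + 0.048q → q* = 614.4144, p* = 36.2919.
For a per-unit tax t: Δq = t/0.111, so DWL = ½·t·(t/0.111) = t²/0.222.
At t = 23.8: DWL = 2551.532. At t = 43.8: DWL = 8641.622.
Increase = 8641.622 − 2551.532 = 6090.09.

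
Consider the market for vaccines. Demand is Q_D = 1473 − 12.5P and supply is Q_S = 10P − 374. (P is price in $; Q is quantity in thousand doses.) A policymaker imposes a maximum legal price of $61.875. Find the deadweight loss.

In inverse form: demand P = 117.84 − 0.08Q, supply P = 37.4 + 0.1Q.
Competitive equilibrium: 117.84 − 0.08Q = 37.4 + 0.1Q → Q* = 446.8889, P* = 82.0889.
At the ceiling P = 61.875, quantity supplied = (61.875 − 37.4)/0.1 = 244.75.
Willingness to pay at Q' = 244.75: 117.84 − 0.08·244.75 = 98.26.
ΔQ = 446.8889 − 244.75 = 202.1389; wedge = 98.26 − 61.875 = 36.385.
The triangle = ½ × 202.1389 × 36.385 = $3677.41 thousand.

$3677.41 thousand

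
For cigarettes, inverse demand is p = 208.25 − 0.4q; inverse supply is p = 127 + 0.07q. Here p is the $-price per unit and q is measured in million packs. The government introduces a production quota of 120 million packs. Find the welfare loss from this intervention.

Competitive equilibrium: 208.25 − 0.4q = 127 + 0.07q → q* = 172.8723, p* = 139.1011.
At q = 120: demand price = 208.25 − 0.4·120 = 160.25; supply price = 127 + 0.07·120 = 135.4.
Δq = 172.8723 − 120 = 52.8723; wedge = 160.25 − 135.4 = 24.85.
Deadweight loss = ½ × 52.8723 × 24.85 = $656.94 million.

$656.94 million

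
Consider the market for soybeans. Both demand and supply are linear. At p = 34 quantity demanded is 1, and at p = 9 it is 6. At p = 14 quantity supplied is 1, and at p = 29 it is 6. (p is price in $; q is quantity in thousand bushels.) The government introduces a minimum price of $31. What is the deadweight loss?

$14.44 thousand

Demand slope = (9 − 34)/(6 − 1) = −5, so p = 39 − 5q.
Supply slope = (29 − 14)/(6 − 1) = 3, so p = 11 + 3q.
Competitive equilibrium: 39 − 5q = 11 + 3q → q* = 3.5, p* = 21.5.
At the floor p = 31, quantity demanded = (39 − 31)/5 = 1.6.
Sellers' marginal cost at q' = 1.6: 11 + 3·1.6 = 15.8.
Δq = 3.5 − 1.6 = 1.9; wedge = 31 − 15.8 = 15.2.
DWL = ½ × 1.9 × 15.2 = $14.44 thousand.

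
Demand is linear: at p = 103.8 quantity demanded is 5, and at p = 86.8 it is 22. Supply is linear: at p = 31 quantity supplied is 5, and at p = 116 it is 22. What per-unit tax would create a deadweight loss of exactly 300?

60

Demand slope = (86.8 − 103.8)/(22 − 5) = −1, so p = 108.8 − q.
Supply slope = (116 − 31)/(22 − 5) = 5, so p = 6 + 5q.
Competitive equilibrium: 108.8 − q = 6 + 5q → q* = 17.1333, p* = 91.6667.
A tax t gives Δq = t/6 and wedge t, so DWL = t²/12.
t²/12 = 300 → t² = 3600 → t = 60.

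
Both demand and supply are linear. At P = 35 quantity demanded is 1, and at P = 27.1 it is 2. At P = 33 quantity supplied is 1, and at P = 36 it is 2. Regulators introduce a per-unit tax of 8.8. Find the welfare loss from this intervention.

Demand slope = (27.1 − 35)/(2 − 1) = −7.9, so P = 42.9 − 7.9Q.
Supply slope = (36 − 33)/(2 − 1) = 3, so P = 30 + 3Q.
Competitive equilibrium: 42.9 − 7.9Q = 30 + 3Q → Q* = 1.1835, P* = 33.5505.
With the tax, the buyer price exceeds the seller price by 8.8: (42.9 − 7.9Q) − (30 + 3Q) = 8.8 → Q' = 0.3761.
ΔQ = 1.1835 − 0.3761 = 0.8074; the wedge equals the tax, 8.8.
DWL = ½ × 0.8074 × 8.8 = 3.55.

3.55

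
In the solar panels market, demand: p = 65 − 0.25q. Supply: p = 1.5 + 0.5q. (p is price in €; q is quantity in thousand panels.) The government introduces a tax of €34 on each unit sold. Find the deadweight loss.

€770.67 thousand

Competitive equilibrium: 65 − 0.25q = 1.5 + 0.5q → q* = 84.6667, p* = 43.8333.
With the tax, the buyer price exceeds the seller price by 34: (65 − 0.25q) − (1.5 + 0.5q) = 34 → q' = 39.3333.
Δq = 84.6667 − 39.3333 = 45.3334; the wedge equals the tax, 34.
The triangle = ½ × 45.3334 × 34 = €770.67 thousand.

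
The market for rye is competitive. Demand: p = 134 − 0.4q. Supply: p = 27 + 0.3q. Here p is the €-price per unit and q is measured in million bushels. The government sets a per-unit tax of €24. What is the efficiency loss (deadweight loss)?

Competitive equilibrium: 134 − 0.4q = 27 + 0.3q → q* = 152.8571, p* = 72.8571.
With the tax, the buyer price exceeds the seller price by 24: (134 − 0.4q) − (27 + 0.3q) = 24 → q' = 118.5714.
Δq = 152.8571 − 118.5714 = 34.2857; the wedge equals the tax, 24.
Welfare loss = ½ × 34.2857 × 24 = €411.43 million.

€411.43 million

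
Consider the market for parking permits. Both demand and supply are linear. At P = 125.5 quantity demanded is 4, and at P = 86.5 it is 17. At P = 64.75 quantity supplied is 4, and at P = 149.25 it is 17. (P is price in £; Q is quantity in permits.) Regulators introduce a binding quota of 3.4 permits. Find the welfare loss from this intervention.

Demand slope = (86.5 − 125.5)/(17 − 4) = −3, so P = 137.5 − 3Q.
Supply slope = (149.25 − 64.75)/(17 − 4) = 6.5, so P = 38.75 + 6.5Q.
Competitive equilibrium: 137.5 − 3Q = 38.75 + 6.5Q → Q* = 10.3947, P* = 106.3158.
At Q = 3.4: demand price = 137.5 − 3·3.4 = 127.3; supply price = 38.75 + 6.5·3.4 = 60.85.
ΔQ = 10.3947 − 3.4 = 6.9947; wedge = 127.3 − 60.85 = 66.45.
Welfare loss = ½ × 6.9947 × 66.45 = £232.40.

£232.40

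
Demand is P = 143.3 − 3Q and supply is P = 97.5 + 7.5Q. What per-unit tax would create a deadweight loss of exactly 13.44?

Competitive equilibrium: 143.3 − 3Q = 97.5 + 7.5Q → Q* = 4.3619, P* = 130.2143.
A tax t gives ΔQ = t/10.5 and wedge t, so DWL = t²/21.
t²/21 = 13.44 → t² = 282.24 → t = 16.8.

16.8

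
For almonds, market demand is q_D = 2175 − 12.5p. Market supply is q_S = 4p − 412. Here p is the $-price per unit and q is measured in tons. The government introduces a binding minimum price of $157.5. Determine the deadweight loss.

In inverse form: demand p = 174 − 0.08q, supply p = 103 + 0.25q.
Competitive equilibrium: 174 − 0.08q = 103 + 0.25q → q* = 215.1515, p* = 156.7879.
At the floor p = 157.5, quantity demanded = (174 − 157.5)/0.08 = 206.25.
Sellers' marginal cost at q' = 206.25: 103 + 0.25·206.25 = 154.5625.
Δq = 215.1515 − 206.25 = 8.9015; wedge = 157.5 − 154.5625 = 2.9375.
The triangle = ½ × 8.9015 × 2.9375 = $13.07.

$13.07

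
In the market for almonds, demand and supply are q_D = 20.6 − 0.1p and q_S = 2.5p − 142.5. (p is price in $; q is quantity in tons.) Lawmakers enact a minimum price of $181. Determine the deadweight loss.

In inverse form: demand p = 206 − 10q, supply p = 57 + 0.4q.
Competitive equilibrium: 206 − 10q = 57 + 0.4q → q* = 14.32692, p* = 62.73077.
At the floor p = 181, quantity demanded = (206 − 181)/10 = 2.5.
Sellers' marginal cost at q' = 2.5: 57 + 0.4·2.5 = 58.
Δq = 14.32692 − 2.5 = 11.82692; wedge = 181 − 58 = 123.
Welfare loss = ½ × 11.82692 × 123 = $727.36.

$727.36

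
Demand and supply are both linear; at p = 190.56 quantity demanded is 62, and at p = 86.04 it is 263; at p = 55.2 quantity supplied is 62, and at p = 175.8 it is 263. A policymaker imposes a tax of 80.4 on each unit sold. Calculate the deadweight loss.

2885.79

Demand slope = (86.04 − 190.56)/(263 − 62) = −0.52, so p = 222.8 − 0.52q.
Supply slope = (175.8 − 55.2)/(263 − 62) = 0.6, so p = 18 + 0.6q.
Competitive equilibrium: 222.8 − 0.52q = 18 + 0.6q → q* = 182.8571, p* = 127.7143.
With the tax, the buyer price exceeds the seller price by 80.4: (222.8 − 0.52q) − (18 + 0.6q) = 80.4 → q' = 111.0714.
Δq = 182.8571 − 111.0714 = 71.7857; the wedge equals the tax, 80.4.
DWL = ½ × 71.7857 × 80.4 = 2885.79.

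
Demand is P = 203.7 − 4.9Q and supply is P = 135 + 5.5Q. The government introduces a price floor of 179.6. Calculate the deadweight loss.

14.81

Competitive equilibrium: 203.7 − 4.9Q = 135 + 5.5Q → Q* = 6.6058, P* = 171.3317.
At the floor P = 179.6, quantity demanded = (203.7 − 179.6)/4.9 = 4.9184.
Sellers' marginal cost at Q' = 4.9184: 135 + 5.5·4.9184 = 162.0512.
ΔQ = 6.6058 − 4.9184 = 1.6874; wedge = 179.6 − 162.0512 = 17.5488.
The triangle = ½ × 1.6874 × 17.5488 = 14.81.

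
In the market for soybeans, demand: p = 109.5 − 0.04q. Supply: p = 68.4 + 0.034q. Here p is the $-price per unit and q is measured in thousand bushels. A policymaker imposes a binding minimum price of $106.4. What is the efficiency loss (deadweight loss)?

$8450.56 thousand

Competitive equilibrium: 109.5 − 0.04q = 68.4 + 0.034q → q* = 555.4054, p* = 87.2838.
At the floor p = 106.4, quantity demanded = (109.5 − 106.4)/0.04 = 77.5.
Sellers' marginal cost at q' = 77.5: 68.4 + 0.034·77.5 = 71.035.
Δq = 555.4054 − 77.5 = 477.9054; wedge = 106.4 − 71.035 = 35.365.
The triangle = ½ × 477.9054 × 35.365 = $8450.56 thousand.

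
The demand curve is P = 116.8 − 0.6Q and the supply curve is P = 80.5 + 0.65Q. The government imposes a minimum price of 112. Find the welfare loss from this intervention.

276.676

Competitive equilibrium: 116.8 − 0.6Q = 80.5 + 0.65Q → Q* = 29.04, P* = 99.376.
At the floor P = 112, quantity demanded = (116.8 − 112)/0.6 = 8.
Sellers' marginal cost at Q' = 8: 80.5 + 0.65·8 = 85.7.
ΔQ = 29.04 − 8 = 21.04; wedge = 112 − 85.7 = 26.3.
DWL = ½ × 21.04 × 26.3 = 276.676.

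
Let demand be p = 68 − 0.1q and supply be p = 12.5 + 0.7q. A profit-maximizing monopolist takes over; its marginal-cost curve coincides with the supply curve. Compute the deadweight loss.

Competitive equilibrium: 68 − 0.1q = 12.5 + 0.7q → q* = 69.375, p* = 61.0625.
Marginal revenue: MR = 68 − 0.2q. Set MR = MC: 68 − 0.2q = 12.5 + 0.7q → q_m = 61.6667.
Price p_m = 68 − 0.1·61.6667 = 61.8333; MC(q_m) = 12.5 + 0.7·61.6667 = 55.6667.
Competitive q* = 69.375, so Δq = 7.7083; wedge = 61.8333 − 55.6667 = 6.1666.
Deadweight loss = ½ × 7.7083 × 6.1666 = 23.77.

23.77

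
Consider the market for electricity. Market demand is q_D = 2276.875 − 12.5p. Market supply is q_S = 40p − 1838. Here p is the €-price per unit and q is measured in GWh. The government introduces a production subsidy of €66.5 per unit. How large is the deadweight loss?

€21058.33

In inverse form: demand p = 182.15 − 0.08q, supply p = 45.95 + 0.025q.
Competitive equilibrium: 182.15 − 0.08q = 45.95 + 0.025q → q* = 1297.1429, p* = 78.3786.
The subsidy lowers effective supply by 66.5: p = 0.025q − 20.55.
New quantity: 182.15 − 0.08q = 0.025q − 20.55 → q' = 1930.4762.
Overproduction Δq = 1930.4762 − 1297.1429 = 633.3333; wedge = subsidy = 66.5.
Welfare loss = ½ × 633.3333 × 66.5 = €21058.33.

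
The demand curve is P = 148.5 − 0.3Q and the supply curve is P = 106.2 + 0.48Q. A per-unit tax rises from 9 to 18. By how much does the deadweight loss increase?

155.77

Competitive equilibrium: 148.5 − 0.3Q = 106.2 + 0.48Q → Q* = 54.2308, P* = 132.2308.
For a per-unit tax t: ΔQ = t/0.78, so DWL = ½·t·(t/0.78) = t²/1.56.
At t = 9: DWL = 51.923. At t = 18: DWL = 207.692.
Increase = 207.692 − 51.923 = 155.77.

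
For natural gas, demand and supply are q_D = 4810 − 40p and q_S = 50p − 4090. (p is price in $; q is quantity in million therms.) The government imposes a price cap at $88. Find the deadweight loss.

In inverse form: demand p = 120.25 − 0.025q, supply p = 81.8 + 0.02q.
Competitive equilibrium: 120.25 − 0.025q = 81.8 + 0.02q → q* = 854.4444, p* = 98.8889.
At the ceiling p = 88, quantity supplied = (88 − 81.8)/0.02 = 310.
Willingness to pay at q' = 310: 120.25 − 0.025·310 = 112.5.
Δq = 854.4444 − 310 = 544.4444; wedge = 112.5 − 88 = 24.5.
DWL = ½ × 544.4444 × 24.5 = $6669.44 million.

$6669.44 million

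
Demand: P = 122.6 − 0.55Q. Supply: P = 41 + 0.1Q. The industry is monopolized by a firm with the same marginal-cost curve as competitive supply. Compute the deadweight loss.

1075.97

Competitive equilibrium: 122.6 − 0.55Q = 41 + 0.1Q → Q* = 125.5385, P* = 53.5538.
Marginal revenue: MR = 122.6 − 1.1Q. Set MR = MC: 122.6 − 1.1Q = 41 + 0.1Q → Q_m = 68.
Price P_m = 122.6 − 0.55·68 = 85.2; MC(Q_m) = 41 + 0.1·68 = 47.8.
Competitive Q* = 125.5385, so ΔQ = 57.5385; wedge = 85.2 − 47.8 = 37.4.
Welfare loss = ½ × 57.5385 × 37.4 = 1075.97.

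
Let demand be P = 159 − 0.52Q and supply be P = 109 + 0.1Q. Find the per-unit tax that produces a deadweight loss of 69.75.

Competitive equilibrium: 159 − 0.52Q = 109 + 0.1Q → Q* = 80.6452, P* = 117.0645.
A tax t gives ΔQ = t/0.62 and wedge t, so DWL = t²/1.24.
t²/1.24 = 69.75 → t² = 86.49 → t = 9.3.

9.3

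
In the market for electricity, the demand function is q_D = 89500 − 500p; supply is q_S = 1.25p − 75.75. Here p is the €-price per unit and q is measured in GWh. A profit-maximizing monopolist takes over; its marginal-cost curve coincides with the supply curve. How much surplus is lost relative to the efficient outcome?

In inverse form: demand p = 179 − 0.002q, supply p = 60.6 + 0.8q.
Competitive equilibrium: 179 − 0.002q = 60.6 + 0.8q → q* = 147.6309, p* = 178.7047.
Marginal revenue: MR = 179 − 0.004q. Set MR = MC: 179 − 0.004q = 60.6 + 0.8q → q_m = 147.2637.
Price p_m = 179 − 0.002·147.2637 = 178.7055; MC(q_m) = 60.6 + 0.8·147.2637 = 178.411.
Competitive q* = 147.6309, so Δq = 0.3672; wedge = 178.7055 − 178.411 = 0.2945.
The triangle = ½ × 0.3672 × 0.2945 = €0.05.

€0.05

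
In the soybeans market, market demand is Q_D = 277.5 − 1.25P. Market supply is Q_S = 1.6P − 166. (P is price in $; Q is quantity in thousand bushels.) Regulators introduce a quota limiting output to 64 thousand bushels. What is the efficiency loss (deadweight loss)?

$256.74 thousand

In inverse form: demand P = 222 − 0.8Q, supply P = 103.75 + 0.625Q.
Competitive equilibrium: 222 − 0.8Q = 103.75 + 0.625Q → Q* = 82.9825, P* = 155.614.
At Q = 64: demand price = 222 − 0.8·64 = 170.8; supply price = 103.75 + 0.625·64 = 143.75.
ΔQ = 82.9825 − 64 = 18.9825; wedge = 170.8 − 143.75 = 27.05.
The triangle = ½ × 18.9825 × 27.05 = $256.74 thousand.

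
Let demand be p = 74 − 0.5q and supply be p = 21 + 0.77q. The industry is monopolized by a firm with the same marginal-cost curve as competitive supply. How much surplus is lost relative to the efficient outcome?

88.25

Competitive equilibrium: 74 − 0.5q = 21 + 0.77q → q* = 41.7323, p* = 53.1339.
Marginal revenue: MR = 74 − q. Set MR = MC: 74 − q = 21 + 0.77q → q_m = 29.9435.
Price p_m = 74 − 0.5·29.9435 = 59.0283; MC(q_m) = 21 + 0.77·29.9435 = 44.0565.
Competitive q* = 41.7323, so Δq = 11.7888; wedge = 59.0283 − 44.0565 = 14.9718.
Welfare loss = ½ × 11.7888 × 14.9718 = 88.25.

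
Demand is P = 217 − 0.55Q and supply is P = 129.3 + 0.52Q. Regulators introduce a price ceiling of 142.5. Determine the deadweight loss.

1712.57

Competitive equilibrium: 217 − 0.55Q = 129.3 + 0.52Q → Q* = 81.9626, P* = 171.9206.
At the ceiling P = 142.5, quantity supplied = (142.5 − 129.3)/0.52 = 25.3846.
Willingness to pay at Q' = 25.3846: 217 − 0.55·25.3846 = 203.0385.
ΔQ = 81.9626 − 25.3846 = 56.578; wedge = 203.0385 − 142.5 = 60.5385.
DWL = ½ × 56.578 × 60.5385 = 1712.57.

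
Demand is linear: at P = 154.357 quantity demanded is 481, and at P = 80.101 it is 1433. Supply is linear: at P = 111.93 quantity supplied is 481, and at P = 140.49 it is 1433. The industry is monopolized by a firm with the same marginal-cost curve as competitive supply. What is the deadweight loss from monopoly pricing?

7251.43

Demand slope = (80.101 − 154.357)/(1433 − 481) = −0.078, so P = 191.875 − 0.078Q.
Supply slope = (140.49 − 111.93)/(1433 − 481) = 0.03, so P = 97.5 + 0.03Q.
Competitive equilibrium: 191.875 − 0.078Q = 97.5 + 0.03Q → Q* = 873.84259, P* = 123.71528.
Marginal revenue: MR = 191.875 − 0.156Q. Set MR = MC: 191.875 − 0.156Q = 97.5 + 0.03Q → Q_m = 507.39247.
Price P_m = 191.875 − 0.078·507.39247 = 152.29839; MC(Q_m) = 97.5 + 0.03·507.39247 = 112.72177.
Competitive Q* = 873.84259, so ΔQ = 366.45012; wedge = 152.29839 − 112.72177 = 39.57662.
The triangle = ½ × 366.45012 × 39.57662 = 7251.43.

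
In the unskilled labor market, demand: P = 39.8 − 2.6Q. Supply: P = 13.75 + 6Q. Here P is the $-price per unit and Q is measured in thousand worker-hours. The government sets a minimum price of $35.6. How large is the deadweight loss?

$8.59 thousand

Competitive equilibrium: 39.8 − 2.6Q = 13.75 + 6Q → Q* = 3.0291, P* = 31.9244.
At the floor P = 35.6, quantity demanded = (39.8 − 35.6)/2.6 = 1.6154.
Sellers' marginal cost at Q' = 1.6154: 13.75 + 6·1.6154 = 23.4424.
ΔQ = 3.0291 − 1.6154 = 1.4137; wedge = 35.6 − 23.4424 = 12.1576.
The triangle = ½ × 1.4137 × 12.1576 = $8.59 thousand.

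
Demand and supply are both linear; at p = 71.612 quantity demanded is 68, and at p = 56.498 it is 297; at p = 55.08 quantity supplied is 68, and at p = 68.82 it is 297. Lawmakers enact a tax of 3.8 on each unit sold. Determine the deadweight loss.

Demand slope = (56.498 − 71.612)/(297 − 68) = −0.066, so p = 76.1 − 0.066q.
Supply slope = (68.82 − 55.08)/(297 − 68) = 0.06, so p = 51 + 0.06q.
Competitive equilibrium: 76.1 − 0.066q = 51 + 0.06q → q* = 199.2063, p* = 62.9524.
With the tax, the buyer price exceeds the seller price by 3.8: (76.1 − 0.066q) − (51 + 0.06q) = 3.8 → q' = 169.0476.
Δq = 199.2063 − 169.0476 = 30.1587; the wedge equals the tax, 3.8.
Welfare loss = ½ × 30.1587 × 3.8 = 57.30.

57.30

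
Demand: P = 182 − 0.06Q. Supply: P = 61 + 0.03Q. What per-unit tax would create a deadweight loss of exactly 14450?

51

Competitive equilibrium: 182 − 0.06Q = 61 + 0.03Q → Q* = 1344.4444, P* = 101.3333.
A tax t gives ΔQ = t/0.09 and wedge t, so DWL = t²/0.18.
t²/0.18 = 14450 → t² = 2601 → t = 51.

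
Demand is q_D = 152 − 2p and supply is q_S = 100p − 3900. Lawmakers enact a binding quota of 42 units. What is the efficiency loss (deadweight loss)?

237.98

In inverse form: demand p = 76 − 0.5q, supply p = 39 + 0.01q.
Competitive equilibrium: 76 − 0.5q = 39 + 0.01q → q* = 72.549, p* = 39.7255.
At q = 42: demand price = 76 − 0.5·42 = 55; supply price = 39 + 0.01·42 = 39.42.
Δq = 72.549 − 42 = 30.549; wedge = 55 − 39.42 = 15.58.
Deadweight loss = ½ × 30.549 × 15.58 = 237.98.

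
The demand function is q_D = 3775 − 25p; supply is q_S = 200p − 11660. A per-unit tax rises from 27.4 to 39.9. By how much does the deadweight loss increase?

In inverse form: demand p = 151 − 0.04q, supply p = 58.3 + 0.005q.
Competitive equilibrium: 151 − 0.04q = 58.3 + 0.005q → q* = 2060, p* = 68.6.
For a per-unit tax t: Δq = t/0.045, so DWL = ½·t·(t/0.045) = t²/0.09.
At t = 27.4: DWL = 8341.778. At t = 39.9: DWL = 17689.
Increase = 17689 − 8341.778 = 9347.22.

9347.22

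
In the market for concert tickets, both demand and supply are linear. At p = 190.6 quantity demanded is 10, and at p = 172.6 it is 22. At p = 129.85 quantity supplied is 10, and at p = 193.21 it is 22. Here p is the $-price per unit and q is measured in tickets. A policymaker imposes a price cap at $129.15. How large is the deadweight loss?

Demand slope = (172.6 − 190.6)/(22 − 10) = −1.5, so p = 205.6 − 1.5q.
Supply slope = (193.21 − 129.85)/(22 − 10) = 5.28, so p = 77.05 + 5.28q.
Competitive equilibrium: 205.6 − 1.5q = 77.05 + 5.28q → q* = 18.9602, p* = 177.1597.
At the ceiling p = 129.15, quantity supplied = (129.15 − 77.05)/5.28 = 9.8674.
Willingness to pay at q' = 9.8674: 205.6 − 1.5·9.8674 = 190.7989.
Δq = 18.9602 − 9.8674 = 9.0928; wedge = 190.7989 − 129.15 = 61.6489.
Welfare loss = ½ × 9.0928 × 61.6489 = $280.28.

$280.28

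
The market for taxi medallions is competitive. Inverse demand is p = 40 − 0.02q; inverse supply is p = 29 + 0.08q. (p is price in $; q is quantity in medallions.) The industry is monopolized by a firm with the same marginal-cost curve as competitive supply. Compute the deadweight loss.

Competitive equilibrium: 40 − 0.02q = 29 + 0.08q → q* = 110, p* = 37.8.
Marginal revenue: MR = 40 − 0.04q. Set MR = MC: 40 − 0.04q = 29 + 0.08q → q_m = 91.6667.
Price p_m = 40 − 0.02·91.6667 = 38.1667; MC(q_m) = 29 + 0.08·91.6667 = 36.3333.
Competitive q* = 110, so Δq = 18.3333; wedge = 38.1667 − 36.3333 = 1.8334.
The triangle = ½ × 18.3333 × 1.8334 = $16.81.

$16.81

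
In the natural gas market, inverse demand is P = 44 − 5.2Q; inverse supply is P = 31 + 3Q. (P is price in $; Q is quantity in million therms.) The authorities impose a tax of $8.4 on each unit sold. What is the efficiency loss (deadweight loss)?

Competitive equilibrium: 44 − 5.2Q = 31 + 3Q → Q* = 1.5854, P* = 35.7561.
With the tax, the buyer price exceeds the seller price by 8.4: (44 − 5.2Q) − (31 + 3Q) = 8.4 → Q' = 0.561.
ΔQ = 1.5854 − 0.561 = 1.0244; the wedge equals the tax, 8.4.
DWL = ½ × 1.0244 × 8.4 = $4.30 million.

$4.30 million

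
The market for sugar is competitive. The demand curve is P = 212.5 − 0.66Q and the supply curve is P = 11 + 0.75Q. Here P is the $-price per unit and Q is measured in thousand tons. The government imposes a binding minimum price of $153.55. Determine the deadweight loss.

$2024.65 thousand

Competitive equilibrium: 212.5 − 0.66Q = 11 + 0.75Q → Q* = 142.9078, P* = 118.1809.
At the floor P = 153.55, quantity demanded = (212.5 − 153.55)/0.66 = 89.3182.
Sellers' marginal cost at Q' = 89.3182: 11 + 0.75·89.3182 = 77.9887.
ΔQ = 142.9078 − 89.3182 = 53.5896; wedge = 153.55 − 77.9887 = 75.5613.
Deadweight loss = ½ × 53.5896 × 75.5613 = $2024.65 thousand.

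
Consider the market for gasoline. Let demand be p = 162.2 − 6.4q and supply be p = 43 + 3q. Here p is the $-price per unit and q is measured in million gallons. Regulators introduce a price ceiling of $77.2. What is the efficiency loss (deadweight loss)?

Competitive equilibrium: 162.2 − 6.4q = 43 + 3q → q* = 12.6809, p* = 81.0426.
At the ceiling p = 77.2, quantity supplied = (77.2 − 43)/3 = 11.4.
Willingness to pay at q' = 11.4: 162.2 − 6.4·11.4 = 89.24.
Δq = 12.6809 − 11.4 = 1.2809; wedge = 89.24 − 77.2 = 12.04.
Deadweight loss = ½ × 1.2809 × 12.04 = $7.71 million.

$7.71 million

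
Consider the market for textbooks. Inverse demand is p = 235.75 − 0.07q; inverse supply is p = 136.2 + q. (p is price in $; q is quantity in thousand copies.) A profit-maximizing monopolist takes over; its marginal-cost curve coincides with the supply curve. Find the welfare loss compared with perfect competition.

Competitive equilibrium: 235.75 − 0.07q = 136.2 + q → q* = 93.0374, p* = 229.2374.
Marginal revenue: MR = 235.75 − 0.14q. Set MR = MC: 235.75 − 0.14q = 136.2 + q → q_m = 87.3246.
Price p_m = 235.75 − 0.07·87.3246 = 229.6373; MC(q_m) = 136.2 + 1·87.3246 = 223.5246.
Competitive q* = 93.0374, so Δq = 5.7128; wedge = 229.6373 − 223.5246 = 6.1127.
Welfare loss = ½ × 5.7128 × 6.1127 = $17.46 thousand.

$17.46 thousand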